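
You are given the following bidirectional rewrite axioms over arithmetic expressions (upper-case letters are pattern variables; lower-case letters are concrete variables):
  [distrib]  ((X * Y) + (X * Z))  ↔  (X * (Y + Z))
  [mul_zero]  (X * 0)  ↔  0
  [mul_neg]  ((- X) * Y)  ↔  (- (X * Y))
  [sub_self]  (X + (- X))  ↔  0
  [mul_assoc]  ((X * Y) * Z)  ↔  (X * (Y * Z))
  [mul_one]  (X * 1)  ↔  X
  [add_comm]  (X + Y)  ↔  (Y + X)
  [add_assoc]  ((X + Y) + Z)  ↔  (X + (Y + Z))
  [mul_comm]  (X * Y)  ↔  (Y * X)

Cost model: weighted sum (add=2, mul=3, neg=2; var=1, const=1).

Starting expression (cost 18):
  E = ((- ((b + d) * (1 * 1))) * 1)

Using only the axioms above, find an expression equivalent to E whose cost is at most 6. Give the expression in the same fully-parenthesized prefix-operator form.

(- (b + d))   [cost 6]

(1) (1 * 1)  =[mul_one →]=  1    ⊢ ((- ((b + d) * 1)) * 1)
(2) ((b + d) * 1)  =[mul_one →]=  (b + d)    ⊢ ((- (b + d)) * 1)
(3) ((- (b + d)) * 1)  =[mul_one →]=  (- (b + d))    ⊢ cost 6, within 6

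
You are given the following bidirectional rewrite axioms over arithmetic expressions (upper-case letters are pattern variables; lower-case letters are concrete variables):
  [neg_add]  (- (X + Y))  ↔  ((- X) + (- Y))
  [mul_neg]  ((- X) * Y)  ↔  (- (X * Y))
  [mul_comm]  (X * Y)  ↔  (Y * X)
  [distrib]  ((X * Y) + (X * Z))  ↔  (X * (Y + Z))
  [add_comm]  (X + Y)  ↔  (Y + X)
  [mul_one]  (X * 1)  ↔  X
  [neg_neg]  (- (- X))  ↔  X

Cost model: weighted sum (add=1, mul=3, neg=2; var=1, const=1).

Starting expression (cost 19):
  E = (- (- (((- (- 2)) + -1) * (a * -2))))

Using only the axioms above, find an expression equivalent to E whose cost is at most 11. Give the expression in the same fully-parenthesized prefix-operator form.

step 1: mul_comm (→) rewrites (((- (- 2)) + -1) * (a * -2)) into ((a * -2) * ((- (- 2)) + -1)), now (- (- ((a * -2) * ((- (- 2)) + -1))))
step 2: neg_neg (→) rewrites (- (- ((a * -2) * ((- (- 2)) + -1)))) into ((a * -2) * ((- (- 2)) + -1))
step 3: neg_neg (→) rewrites (- (- 2)) into 2, reaching cost 11 (bound 11)

((a * -2) * (2 + -1))   [cost 11]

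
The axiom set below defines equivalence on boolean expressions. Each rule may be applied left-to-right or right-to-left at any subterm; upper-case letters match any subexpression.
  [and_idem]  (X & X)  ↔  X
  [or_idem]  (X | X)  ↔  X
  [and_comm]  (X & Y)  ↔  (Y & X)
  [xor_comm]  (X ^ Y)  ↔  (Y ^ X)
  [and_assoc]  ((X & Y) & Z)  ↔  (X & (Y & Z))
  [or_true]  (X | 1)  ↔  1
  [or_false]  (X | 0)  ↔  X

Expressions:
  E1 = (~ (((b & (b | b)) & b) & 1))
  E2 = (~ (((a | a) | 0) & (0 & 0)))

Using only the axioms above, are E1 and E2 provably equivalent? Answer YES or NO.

All listed rules preserve value, hence provable equivalence implies equal values everywhere; look for a separating assignment.
a=0, b=1 gives E1 ↦ 0, E2 ↦ 1; values differ ⇒ not provably equivalent.

NO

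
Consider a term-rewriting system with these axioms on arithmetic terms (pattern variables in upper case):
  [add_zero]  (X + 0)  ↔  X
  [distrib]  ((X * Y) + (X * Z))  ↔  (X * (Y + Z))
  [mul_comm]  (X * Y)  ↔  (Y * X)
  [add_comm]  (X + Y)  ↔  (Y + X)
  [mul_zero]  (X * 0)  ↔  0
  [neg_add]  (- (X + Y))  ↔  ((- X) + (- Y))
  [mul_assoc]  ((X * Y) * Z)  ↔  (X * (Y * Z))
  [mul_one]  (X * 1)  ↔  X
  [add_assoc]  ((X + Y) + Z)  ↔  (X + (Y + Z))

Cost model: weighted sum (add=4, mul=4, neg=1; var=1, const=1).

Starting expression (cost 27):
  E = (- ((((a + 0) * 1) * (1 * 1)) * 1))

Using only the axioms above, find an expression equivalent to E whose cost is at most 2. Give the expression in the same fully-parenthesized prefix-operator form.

1. [add_zero →] (a + 0)  →  a;  E = (- (((a * 1) * (1 * 1)) * 1))
2. [mul_one →] (a * 1)  →  a;  E = (- ((a * (1 * 1)) * 1))
3. [mul_one →] (1 * 1)  →  1;  E = (- ((a * 1) * 1))
4. [mul_one →] (a * 1)  →  a;  E = (- (a * 1))
5. [mul_one →] (a * 1)  →  a;  cost 2 ≤ 2, done

(- a)   [cost 2]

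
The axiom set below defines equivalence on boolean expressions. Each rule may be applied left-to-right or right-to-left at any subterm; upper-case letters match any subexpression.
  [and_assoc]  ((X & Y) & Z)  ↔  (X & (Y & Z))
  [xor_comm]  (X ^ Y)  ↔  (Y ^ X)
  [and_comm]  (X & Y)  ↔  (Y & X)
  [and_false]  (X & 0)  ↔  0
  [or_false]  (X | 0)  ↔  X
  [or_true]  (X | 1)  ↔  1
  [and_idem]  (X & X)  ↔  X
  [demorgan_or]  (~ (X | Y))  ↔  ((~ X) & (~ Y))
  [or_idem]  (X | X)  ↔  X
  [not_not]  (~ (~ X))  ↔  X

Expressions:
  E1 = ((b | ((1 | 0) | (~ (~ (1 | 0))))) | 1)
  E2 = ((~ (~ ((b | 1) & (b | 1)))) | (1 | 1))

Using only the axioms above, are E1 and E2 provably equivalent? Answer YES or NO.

YES

1. [not_not →] (~ (~ (1 | 0)))  →  (1 | 0);  E1 = ((b | ((1 | 0) | (1 | 0))) | 1)
2. [or_idem →] ((1 | 0) | (1 | 0))  →  (1 | 0);  E1 = ((b | (1 | 0)) | 1)
3. [or_false →] (1 | 0)  →  1;  E1 = ((b | 1) | 1)
4. [not_not ←] (b | 1)  →  (~ (~ (b | 1)));  E1 = ((~ (~ (b | 1))) | 1)
5. [and_idem ←] (b | 1)  →  ((b | 1) & (b | 1));  E1 = ((~ (~ ((b | 1) & (b | 1)))) | 1)
6. [or_idem ←] 1  →  (1 | 1);  this is E2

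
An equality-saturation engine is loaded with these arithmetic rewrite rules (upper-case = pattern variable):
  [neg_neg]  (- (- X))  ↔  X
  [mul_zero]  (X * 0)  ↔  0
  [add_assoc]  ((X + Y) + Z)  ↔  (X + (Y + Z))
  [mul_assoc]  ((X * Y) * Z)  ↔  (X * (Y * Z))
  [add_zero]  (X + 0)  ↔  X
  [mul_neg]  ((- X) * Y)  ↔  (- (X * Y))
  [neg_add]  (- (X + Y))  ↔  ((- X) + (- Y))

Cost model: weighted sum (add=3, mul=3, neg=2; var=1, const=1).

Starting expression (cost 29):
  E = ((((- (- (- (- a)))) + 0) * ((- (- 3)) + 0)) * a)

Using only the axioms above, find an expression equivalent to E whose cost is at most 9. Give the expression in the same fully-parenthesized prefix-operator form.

(a * (3 * a))   [cost 9]

1. [neg_neg →] (- (- a))  →  a;  E = ((((- (- a)) + 0) * ((- (- 3)) + 0)) * a)
2. [mul_assoc →] ((((- (- a)) + 0) * ((- (- 3)) + 0)) * a)  →  (((- (- a)) + 0) * (((- (- 3)) + 0) * a))
3. [add_zero →] ((- (- a)) + 0)  →  (- (- a));  E = ((- (- a)) * (((- (- 3)) + 0) * a))
4. [neg_neg →] (- (- a))  →  a;  E = (a * (((- (- 3)) + 0) * a))
5. [add_zero →] ((- (- 3)) + 0)  →  (- (- 3));  E = (a * ((- (- 3)) * a))
6. [neg_neg →] (- (- 3))  →  3;  cost 9 ≤ 9, done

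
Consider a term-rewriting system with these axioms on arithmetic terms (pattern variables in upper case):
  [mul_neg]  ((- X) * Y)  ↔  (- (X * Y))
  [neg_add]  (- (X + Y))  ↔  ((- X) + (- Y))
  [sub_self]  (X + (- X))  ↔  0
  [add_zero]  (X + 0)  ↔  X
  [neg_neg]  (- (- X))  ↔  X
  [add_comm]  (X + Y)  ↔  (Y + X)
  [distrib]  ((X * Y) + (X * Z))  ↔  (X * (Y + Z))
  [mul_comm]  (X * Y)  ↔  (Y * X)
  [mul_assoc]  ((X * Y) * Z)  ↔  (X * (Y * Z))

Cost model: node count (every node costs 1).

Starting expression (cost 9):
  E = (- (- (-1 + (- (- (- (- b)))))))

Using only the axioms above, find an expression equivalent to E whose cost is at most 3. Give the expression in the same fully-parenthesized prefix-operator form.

(-1 + b)   [cost 3]

step 1: neg_neg (→) rewrites (- (- (-1 + (- (- (- (- b))))))) into (-1 + (- (- (- (- b)))))
step 2: neg_neg (→) rewrites (- (- b)) into b, now (-1 + (- (- b)))
step 3: neg_neg (→) rewrites (- (- b)) into b, reaching cost 3 (bound 3)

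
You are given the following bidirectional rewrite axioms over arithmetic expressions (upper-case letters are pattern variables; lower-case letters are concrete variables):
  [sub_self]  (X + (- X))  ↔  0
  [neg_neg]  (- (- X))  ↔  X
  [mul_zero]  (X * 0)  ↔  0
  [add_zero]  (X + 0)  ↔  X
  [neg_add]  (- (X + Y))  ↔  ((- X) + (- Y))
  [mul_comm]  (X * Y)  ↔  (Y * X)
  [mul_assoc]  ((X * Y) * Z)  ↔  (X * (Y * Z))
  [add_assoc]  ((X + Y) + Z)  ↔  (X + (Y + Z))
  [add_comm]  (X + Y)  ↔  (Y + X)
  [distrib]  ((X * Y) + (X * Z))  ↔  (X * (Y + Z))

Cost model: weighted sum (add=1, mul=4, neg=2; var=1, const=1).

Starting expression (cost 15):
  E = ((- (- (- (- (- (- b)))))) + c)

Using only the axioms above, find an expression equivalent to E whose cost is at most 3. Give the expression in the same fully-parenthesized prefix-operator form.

(b + c)   [cost 3]

step 1: neg_neg (→) rewrites (- (- (- (- b)))) into (- (- b)), now ((- (- (- (- b)))) + c)
step 2: neg_neg (→) rewrites (- (- (- (- b)))) into (- (- b)), now ((- (- b)) + c)
step 3: neg_neg (→) rewrites (- (- b)) into b, reaching cost 3 (bound 3)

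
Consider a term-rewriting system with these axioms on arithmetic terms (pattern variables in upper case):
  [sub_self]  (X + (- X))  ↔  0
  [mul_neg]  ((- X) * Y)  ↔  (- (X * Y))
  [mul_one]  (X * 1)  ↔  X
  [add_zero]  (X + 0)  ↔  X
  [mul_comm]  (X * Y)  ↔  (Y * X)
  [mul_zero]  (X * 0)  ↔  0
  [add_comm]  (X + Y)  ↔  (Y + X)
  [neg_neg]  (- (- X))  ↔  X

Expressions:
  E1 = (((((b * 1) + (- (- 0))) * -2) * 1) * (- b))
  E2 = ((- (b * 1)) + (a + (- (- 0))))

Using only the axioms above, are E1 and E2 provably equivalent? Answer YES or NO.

NO

Every axiom is a valid identity, so a rewrite proof would force E1 and E2 to agree under every assignment.
At a=0, b=1: E1 = 2 but E2 = -1; they differ, so no derivation exists.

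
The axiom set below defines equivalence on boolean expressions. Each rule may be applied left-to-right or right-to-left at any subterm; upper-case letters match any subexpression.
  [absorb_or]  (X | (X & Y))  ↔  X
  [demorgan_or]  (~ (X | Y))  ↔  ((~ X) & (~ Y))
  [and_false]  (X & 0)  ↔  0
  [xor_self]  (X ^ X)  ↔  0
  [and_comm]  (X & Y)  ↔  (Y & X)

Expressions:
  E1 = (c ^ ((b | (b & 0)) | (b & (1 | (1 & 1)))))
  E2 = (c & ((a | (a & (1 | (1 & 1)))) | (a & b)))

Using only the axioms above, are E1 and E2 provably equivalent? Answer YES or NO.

NO

Every axiom is a valid identity, so a rewrite proof would force E1 and E2 to agree under every assignment.
At a=0, b=0, c=1: E1 = 1 but E2 = 0; they differ, so no derivation exists.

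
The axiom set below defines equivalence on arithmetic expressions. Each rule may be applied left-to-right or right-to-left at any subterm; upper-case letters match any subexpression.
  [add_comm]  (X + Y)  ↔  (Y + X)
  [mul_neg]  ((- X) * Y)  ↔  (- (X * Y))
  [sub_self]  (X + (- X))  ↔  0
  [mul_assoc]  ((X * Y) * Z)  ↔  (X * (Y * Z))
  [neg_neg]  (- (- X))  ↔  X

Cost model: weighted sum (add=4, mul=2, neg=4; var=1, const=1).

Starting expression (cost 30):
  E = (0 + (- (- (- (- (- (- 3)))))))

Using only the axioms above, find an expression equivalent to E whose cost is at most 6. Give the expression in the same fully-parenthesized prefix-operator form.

(0 + 3)   [cost 6]

1. [neg_neg →] (- (- (- 3)))  →  (- 3);  E = (0 + (- (- (- (- 3)))))
2. [neg_neg →] (- (- (- (- 3))))  →  (- (- 3));  E = (0 + (- (- 3)))
3. [neg_neg →] (- (- 3))  →  3;  cost 6 ≤ 6, done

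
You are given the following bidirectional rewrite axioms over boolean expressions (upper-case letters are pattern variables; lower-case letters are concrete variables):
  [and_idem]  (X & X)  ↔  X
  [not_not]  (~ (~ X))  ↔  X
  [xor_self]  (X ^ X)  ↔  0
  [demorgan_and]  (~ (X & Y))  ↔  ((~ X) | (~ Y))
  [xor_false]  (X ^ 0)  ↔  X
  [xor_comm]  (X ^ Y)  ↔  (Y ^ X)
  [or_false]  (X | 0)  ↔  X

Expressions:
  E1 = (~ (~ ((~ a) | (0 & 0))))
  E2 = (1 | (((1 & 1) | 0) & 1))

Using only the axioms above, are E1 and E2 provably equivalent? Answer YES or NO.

All listed rules preserve value, hence provable equivalence implies equal values everywhere; look for a separating assignment.
a=1 gives E1 ↦ 0, E2 ↦ 1; values differ ⇒ not provably equivalent.

NO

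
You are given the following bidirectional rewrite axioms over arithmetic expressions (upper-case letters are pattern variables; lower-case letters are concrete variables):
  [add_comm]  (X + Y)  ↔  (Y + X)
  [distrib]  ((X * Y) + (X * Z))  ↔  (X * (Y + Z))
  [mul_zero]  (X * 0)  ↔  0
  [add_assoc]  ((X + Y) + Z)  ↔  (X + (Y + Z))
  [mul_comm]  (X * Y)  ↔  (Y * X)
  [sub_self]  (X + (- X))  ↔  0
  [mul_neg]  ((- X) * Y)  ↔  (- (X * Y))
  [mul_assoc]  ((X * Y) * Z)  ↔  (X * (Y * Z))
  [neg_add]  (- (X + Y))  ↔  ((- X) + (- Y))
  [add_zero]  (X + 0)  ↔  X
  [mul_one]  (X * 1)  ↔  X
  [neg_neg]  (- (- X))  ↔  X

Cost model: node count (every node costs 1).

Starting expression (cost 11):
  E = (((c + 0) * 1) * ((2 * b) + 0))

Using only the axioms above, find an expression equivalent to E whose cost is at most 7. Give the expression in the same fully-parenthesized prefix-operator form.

(1) ((c + 0) * 1)  =[mul_comm →]=  (1 * (c + 0))    ⊢ ((1 * (c + 0)) * ((2 * b) + 0))
(2) (c + 0)  =[add_zero →]=  c    ⊢ ((1 * c) * ((2 * b) + 0))
(3) ((2 * b) + 0)  =[add_zero →]=  (2 * b)    ⊢ cost 7, within 7

((1 * c) * (2 * b))   [cost 7]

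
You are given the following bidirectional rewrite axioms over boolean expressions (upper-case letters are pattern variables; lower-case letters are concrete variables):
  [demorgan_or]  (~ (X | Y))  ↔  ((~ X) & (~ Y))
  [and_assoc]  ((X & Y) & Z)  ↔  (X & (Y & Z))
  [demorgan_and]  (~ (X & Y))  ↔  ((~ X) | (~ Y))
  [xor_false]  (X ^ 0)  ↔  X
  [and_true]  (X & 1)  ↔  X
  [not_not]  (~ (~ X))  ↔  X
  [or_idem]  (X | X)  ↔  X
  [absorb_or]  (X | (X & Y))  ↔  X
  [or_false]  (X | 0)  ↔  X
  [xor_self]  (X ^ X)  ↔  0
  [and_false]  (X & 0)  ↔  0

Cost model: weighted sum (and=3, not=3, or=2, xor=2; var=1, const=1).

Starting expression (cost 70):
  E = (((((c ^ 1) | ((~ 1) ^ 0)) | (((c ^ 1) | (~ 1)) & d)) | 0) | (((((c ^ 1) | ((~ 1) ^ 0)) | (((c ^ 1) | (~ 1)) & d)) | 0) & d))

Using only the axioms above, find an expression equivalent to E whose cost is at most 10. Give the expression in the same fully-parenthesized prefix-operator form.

step 1: absorb_or (→) rewrites (((((c ^ 1) | ((~ 1) ^ 0)) | (((c ^ 1) | (~ 1)) & d)) | 0) | (((((c ^ 1) | ((~ 1) ^ 0)) | (((c ^ 1) | (~ 1)) & d)) | 0) & d)) into ((((c ^ 1) | ((~ 1) ^ 0)) | (((c ^ 1) | (~ 1)) & d)) | 0)
step 2: xor_false (→) rewrites ((~ 1) ^ 0) into (~ 1), now ((((c ^ 1) | (~ 1)) | (((c ^ 1) | (~ 1)) & d)) | 0)
step 3: or_false (→) rewrites ((((c ^ 1) | (~ 1)) | (((c ^ 1) | (~ 1)) & d)) | 0) into (((c ^ 1) | (~ 1)) | (((c ^ 1) | (~ 1)) & d))
step 4: absorb_or (→) rewrites (((c ^ 1) | (~ 1)) | (((c ^ 1) | (~ 1)) & d)) into ((c ^ 1) | (~ 1)), reaching cost 10 (bound 10)

((c ^ 1) | (~ 1))   [cost 10]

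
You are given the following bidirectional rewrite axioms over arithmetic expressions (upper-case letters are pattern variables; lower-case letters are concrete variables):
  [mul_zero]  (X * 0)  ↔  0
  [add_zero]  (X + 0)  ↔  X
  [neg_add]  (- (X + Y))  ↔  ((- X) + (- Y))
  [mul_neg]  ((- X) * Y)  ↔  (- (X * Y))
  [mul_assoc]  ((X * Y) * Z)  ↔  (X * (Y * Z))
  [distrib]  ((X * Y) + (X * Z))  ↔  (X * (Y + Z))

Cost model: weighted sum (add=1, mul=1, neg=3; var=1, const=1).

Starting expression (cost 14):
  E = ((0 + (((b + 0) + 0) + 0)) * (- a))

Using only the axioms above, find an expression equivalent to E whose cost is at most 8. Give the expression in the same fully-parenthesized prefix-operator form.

((0 + b) * (- a))   [cost 8]

(1) (((b + 0) + 0) + 0)  =[add_zero →]=  ((b + 0) + 0)    ⊢ ((0 + ((b + 0) + 0)) * (- a))
(2) (b + 0)  =[add_zero →]=  b    ⊢ ((0 + (b + 0)) * (- a))
(3) (b + 0)  =[add_zero →]=  b    ⊢ cost 8, within 8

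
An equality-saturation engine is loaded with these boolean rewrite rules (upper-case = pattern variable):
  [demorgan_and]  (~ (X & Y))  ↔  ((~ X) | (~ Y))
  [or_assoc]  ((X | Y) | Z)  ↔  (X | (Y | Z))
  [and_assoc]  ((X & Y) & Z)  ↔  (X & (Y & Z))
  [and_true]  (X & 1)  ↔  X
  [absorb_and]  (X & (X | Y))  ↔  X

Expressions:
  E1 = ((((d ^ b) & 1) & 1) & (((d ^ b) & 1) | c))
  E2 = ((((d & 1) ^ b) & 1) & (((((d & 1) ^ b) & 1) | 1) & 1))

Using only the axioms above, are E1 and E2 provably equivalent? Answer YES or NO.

YES

1. [and_true →] (((d ^ b) & 1) & 1)  →  ((d ^ b) & 1);  E1 = (((d ^ b) & 1) & (((d ^ b) & 1) | c))
2. [absorb_and →] (((d ^ b) & 1) & (((d ^ b) & 1) | c))  →  ((d ^ b) & 1)
3. [and_true →] ((d ^ b) & 1)  →  (d ^ b)
4. [and_true ←] d  →  (d & 1);  E1 = ((d & 1) ^ b)
5. [and_true ←] ((d & 1) ^ b)  →  (((d & 1) ^ b) & 1)
6. [absorb_and ←] (((d & 1) ^ b) & 1)  →  ((((d & 1) ^ b) & 1) & ((((d & 1) ^ b) & 1) | 1))
7. [and_true ←] ((((d & 1) ^ b) & 1) | 1)  →  (((((d & 1) ^ b) & 1) | 1) & 1);  this is E2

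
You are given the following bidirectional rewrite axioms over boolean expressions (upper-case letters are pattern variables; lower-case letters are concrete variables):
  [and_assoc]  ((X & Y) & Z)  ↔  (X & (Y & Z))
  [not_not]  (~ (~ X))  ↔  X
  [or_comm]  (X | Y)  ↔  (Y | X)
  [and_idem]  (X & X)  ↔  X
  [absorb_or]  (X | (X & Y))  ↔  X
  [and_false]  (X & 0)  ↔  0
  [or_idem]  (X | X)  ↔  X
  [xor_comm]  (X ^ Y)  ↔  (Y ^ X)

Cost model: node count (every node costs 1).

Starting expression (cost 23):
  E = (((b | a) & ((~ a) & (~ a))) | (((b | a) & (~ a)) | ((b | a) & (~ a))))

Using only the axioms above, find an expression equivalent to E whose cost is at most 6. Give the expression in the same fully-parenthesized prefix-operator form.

((b | a) & (~ a))   [cost 6]

1. [or_idem →] (((b | a) & (~ a)) | ((b | a) & (~ a)))  →  ((b | a) & (~ a));  E = (((b | a) & ((~ a) & (~ a))) | ((b | a) & (~ a)))
2. [and_idem →] ((~ a) & (~ a))  →  (~ a);  E = (((b | a) & (~ a)) | ((b | a) & (~ a)))
3. [or_idem →] (((b | a) & (~ a)) | ((b | a) & (~ a)))  →  ((b | a) & (~ a));  cost 6 ≤ 6, done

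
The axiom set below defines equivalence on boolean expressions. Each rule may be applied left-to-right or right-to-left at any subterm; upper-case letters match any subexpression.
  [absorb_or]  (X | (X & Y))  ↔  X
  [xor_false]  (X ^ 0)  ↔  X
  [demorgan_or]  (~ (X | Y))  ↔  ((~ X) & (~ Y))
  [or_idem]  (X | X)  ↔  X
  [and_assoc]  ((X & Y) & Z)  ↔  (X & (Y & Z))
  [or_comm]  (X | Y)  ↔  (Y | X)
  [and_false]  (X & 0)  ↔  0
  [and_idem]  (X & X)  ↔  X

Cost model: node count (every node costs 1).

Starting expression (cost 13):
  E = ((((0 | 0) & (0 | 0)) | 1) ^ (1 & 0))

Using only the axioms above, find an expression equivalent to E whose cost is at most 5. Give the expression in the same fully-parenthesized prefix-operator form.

((0 | 0) | 1)   [cost 5]

1. [and_false →] (1 & 0)  →  0;  E = ((((0 | 0) & (0 | 0)) | 1) ^ 0)
2. [and_idem →] ((0 | 0) & (0 | 0))  →  (0 | 0);  E = (((0 | 0) | 1) ^ 0)
3. [xor_false →] (((0 | 0) | 1) ^ 0)  →  ((0 | 0) | 1);  cost 5 ≤ 5, done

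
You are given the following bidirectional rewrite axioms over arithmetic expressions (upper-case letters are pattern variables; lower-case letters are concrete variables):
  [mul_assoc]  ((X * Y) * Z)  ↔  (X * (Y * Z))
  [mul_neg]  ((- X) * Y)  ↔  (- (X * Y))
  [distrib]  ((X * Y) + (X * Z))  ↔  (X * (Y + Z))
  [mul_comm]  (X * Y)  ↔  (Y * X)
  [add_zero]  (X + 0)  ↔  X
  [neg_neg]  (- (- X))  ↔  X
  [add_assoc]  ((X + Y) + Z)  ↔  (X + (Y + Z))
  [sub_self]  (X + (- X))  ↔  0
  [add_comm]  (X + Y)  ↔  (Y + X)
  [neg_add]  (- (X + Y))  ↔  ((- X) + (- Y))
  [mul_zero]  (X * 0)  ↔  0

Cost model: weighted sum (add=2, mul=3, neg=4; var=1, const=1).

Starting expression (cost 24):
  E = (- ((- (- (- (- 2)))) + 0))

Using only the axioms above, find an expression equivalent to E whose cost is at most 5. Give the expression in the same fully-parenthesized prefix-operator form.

(1) (- (- (- (- 2))))  =[neg_neg →]=  (- (- 2))    ⊢ (- ((- (- 2)) + 0))
(2) (- (- 2))  =[neg_neg →]=  2    ⊢ (- (2 + 0))
(3) (2 + 0)  =[add_zero →]=  2    ⊢ cost 5, within 5

(- 2)   [cost 5]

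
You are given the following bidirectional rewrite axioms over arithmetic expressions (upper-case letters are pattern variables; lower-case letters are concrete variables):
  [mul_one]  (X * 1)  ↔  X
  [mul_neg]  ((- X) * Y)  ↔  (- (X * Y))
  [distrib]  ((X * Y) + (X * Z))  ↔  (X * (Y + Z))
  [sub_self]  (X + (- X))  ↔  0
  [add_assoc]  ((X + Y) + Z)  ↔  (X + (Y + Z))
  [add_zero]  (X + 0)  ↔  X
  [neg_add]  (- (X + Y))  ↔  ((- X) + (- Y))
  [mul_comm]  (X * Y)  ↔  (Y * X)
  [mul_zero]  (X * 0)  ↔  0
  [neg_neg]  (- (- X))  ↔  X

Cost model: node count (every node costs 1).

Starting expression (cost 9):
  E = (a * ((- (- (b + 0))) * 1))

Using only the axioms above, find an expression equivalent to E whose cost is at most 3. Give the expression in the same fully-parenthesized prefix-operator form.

(a * b)   [cost 3]

1. [add_zero →] (b + 0)  →  b;  E = (a * ((- (- b)) * 1))
2. [neg_neg →] (- (- b))  →  b;  E = (a * (b * 1))
3. [mul_one →] (b * 1)  →  b;  cost 3 ≤ 3, done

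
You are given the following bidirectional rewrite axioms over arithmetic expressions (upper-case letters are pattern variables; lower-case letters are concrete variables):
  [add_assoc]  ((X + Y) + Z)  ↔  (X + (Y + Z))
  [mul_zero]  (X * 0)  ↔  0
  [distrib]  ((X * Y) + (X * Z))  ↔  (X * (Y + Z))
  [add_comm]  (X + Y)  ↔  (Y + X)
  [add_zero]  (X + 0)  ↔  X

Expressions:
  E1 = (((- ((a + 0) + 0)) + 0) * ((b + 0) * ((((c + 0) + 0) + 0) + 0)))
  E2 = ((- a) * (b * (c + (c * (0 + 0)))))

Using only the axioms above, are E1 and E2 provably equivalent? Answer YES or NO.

step 1: add_zero (→) rewrites ((c + 0) + 0) into (c + 0), now (((- ((a + 0) + 0)) + 0) * ((b + 0) * (((c + 0) + 0) + 0)))
step 2: add_zero (→) rewrites (a + 0) into a, now (((- (a + 0)) + 0) * ((b + 0) * (((c + 0) + 0) + 0)))
step 3: add_zero (→) rewrites ((c + 0) + 0) into (c + 0), now (((- (a + 0)) + 0) * ((b + 0) * ((c + 0) + 0)))
step 4: add_zero (→) rewrites (b + 0) into b, now (((- (a + 0)) + 0) * (b * ((c + 0) + 0)))
step 5: add_zero (→) rewrites (a + 0) into a, now (((- a) + 0) * (b * ((c + 0) + 0)))
step 6: add_zero (→) rewrites ((c + 0) + 0) into (c + 0), now (((- a) + 0) * (b * (c + 0)))
step 7: add_zero (→) rewrites ((- a) + 0) into (- a), now ((- a) * (b * (c + 0)))
step 8: mul_zero (←) rewrites 0 into (c * 0), now ((- a) * (b * (c + (c * 0))))
step 9: add_zero (←) rewrites 0 into (0 + 0), which is E2

YES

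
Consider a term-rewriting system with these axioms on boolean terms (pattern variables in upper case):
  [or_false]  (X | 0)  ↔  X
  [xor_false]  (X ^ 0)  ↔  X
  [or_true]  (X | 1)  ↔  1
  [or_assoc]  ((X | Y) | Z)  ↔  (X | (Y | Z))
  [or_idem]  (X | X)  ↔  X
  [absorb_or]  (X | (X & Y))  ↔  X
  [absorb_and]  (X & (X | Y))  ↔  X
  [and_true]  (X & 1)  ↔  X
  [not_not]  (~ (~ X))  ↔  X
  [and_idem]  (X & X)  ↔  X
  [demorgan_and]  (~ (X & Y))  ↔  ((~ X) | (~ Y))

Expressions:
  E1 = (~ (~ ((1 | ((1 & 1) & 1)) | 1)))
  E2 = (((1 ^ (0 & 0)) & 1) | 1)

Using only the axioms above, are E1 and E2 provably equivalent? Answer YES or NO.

YES

step 1: and_idem (→) rewrites (1 & 1) into 1, now (~ (~ ((1 | (1 & 1)) | 1)))
step 2: not_not (→) rewrites (~ (~ ((1 | (1 & 1)) | 1))) into ((1 | (1 & 1)) | 1)
step 3: absorb_or (→) rewrites (1 | (1 & 1)) into 1, now (1 | 1)
step 4: and_idem (←) rewrites 1 into (1 & 1), now ((1 & 1) | 1)
step 5: xor_false (←) rewrites 1 into (1 ^ 0), now (((1 ^ 0) & 1) | 1)
step 6: and_idem (←) rewrites 0 into (0 & 0), which is E2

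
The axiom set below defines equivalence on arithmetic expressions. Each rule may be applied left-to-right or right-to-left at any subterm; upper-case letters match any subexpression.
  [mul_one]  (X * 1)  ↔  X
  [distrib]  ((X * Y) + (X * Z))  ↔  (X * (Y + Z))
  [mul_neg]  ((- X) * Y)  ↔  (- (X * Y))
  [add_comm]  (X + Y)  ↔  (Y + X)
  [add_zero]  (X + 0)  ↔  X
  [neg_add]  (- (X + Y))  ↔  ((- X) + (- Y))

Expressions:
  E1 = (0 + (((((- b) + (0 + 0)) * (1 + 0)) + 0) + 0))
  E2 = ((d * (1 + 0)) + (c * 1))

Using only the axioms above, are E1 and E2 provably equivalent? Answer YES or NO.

NO

The axioms are sound identities: if E1 ↔* E2 then E1 and E2 evaluate identically under any assignment.
Under b=0, c=0, d=1: E1 evaluates to 0, E2 to 1. Distinct ⇒ no rewrite sequence connects them.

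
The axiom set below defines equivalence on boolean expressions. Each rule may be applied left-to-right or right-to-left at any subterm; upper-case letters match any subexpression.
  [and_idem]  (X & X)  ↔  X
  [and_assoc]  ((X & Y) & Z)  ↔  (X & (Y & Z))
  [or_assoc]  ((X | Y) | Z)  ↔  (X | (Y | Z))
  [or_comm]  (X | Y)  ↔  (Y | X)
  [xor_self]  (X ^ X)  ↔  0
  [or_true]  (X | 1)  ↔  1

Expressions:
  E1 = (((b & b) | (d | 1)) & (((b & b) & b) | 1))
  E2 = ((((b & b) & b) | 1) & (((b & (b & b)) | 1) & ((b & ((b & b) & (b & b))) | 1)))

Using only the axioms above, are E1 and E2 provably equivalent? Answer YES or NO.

(1) (b & b)  =[and_idem →]=  b    ⊢ (((b & b) | (d | 1)) & ((b & b) | 1))
(2) (d | 1)  =[or_true →]=  1    ⊢ (((b & b) | 1) & ((b & b) | 1))
(3) b  =[and_idem ←]=  (b & b)    ⊢ ((((b & b) & b) | 1) & ((b & b) | 1))
(4) b  =[and_idem ←]=  (b & b)    ⊢ ((((b & b) & b) | 1) & ((b & (b & b)) | 1))
(5) ((b & (b & b)) | 1)  =[and_idem ←]=  (((b & (b & b)) | 1) & ((b & (b & b)) | 1))    ⊢ ((((b & b) & b) | 1) & (((b & (b & b)) | 1) & ((b & (b & b)) | 1)))
(6) (b & b)  =[and_idem ←]=  ((b & b) & (b & b))    ⊢ E2

YES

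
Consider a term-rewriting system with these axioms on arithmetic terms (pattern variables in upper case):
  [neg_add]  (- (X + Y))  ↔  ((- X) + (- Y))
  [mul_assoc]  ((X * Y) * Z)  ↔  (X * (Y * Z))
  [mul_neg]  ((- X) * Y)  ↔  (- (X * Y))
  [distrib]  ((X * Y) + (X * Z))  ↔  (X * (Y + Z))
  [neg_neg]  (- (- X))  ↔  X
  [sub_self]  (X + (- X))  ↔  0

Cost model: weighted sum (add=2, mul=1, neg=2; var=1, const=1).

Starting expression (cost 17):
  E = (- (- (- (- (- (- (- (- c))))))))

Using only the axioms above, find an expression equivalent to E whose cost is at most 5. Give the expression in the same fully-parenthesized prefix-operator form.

(- (- c))   [cost 5]

1. [neg_neg →] (- (- (- c)))  →  (- c);  E = (- (- (- (- (- (- c))))))
2. [neg_neg →] (- (- (- (- (- (- c))))))  →  (- (- (- (- c))))
3. [neg_neg →] (- (- c))  →  c;  cost 5 ≤ 5, done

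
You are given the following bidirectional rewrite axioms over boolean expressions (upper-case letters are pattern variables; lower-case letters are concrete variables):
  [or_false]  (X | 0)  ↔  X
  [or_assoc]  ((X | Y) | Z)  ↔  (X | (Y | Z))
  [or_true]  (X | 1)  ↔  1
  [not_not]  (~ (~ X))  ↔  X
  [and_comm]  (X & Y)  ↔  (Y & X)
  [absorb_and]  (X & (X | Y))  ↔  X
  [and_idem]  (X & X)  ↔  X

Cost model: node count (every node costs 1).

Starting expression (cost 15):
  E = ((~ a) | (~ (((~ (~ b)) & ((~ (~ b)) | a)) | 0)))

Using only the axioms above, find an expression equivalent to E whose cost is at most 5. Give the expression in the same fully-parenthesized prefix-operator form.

1. [absorb_and →] ((~ (~ b)) & ((~ (~ b)) | a))  →  (~ (~ b));  E = ((~ a) | (~ ((~ (~ b)) | 0)))
2. [not_not →] (~ (~ b))  →  b;  E = ((~ a) | (~ (b | 0)))
3. [or_false →] (b | 0)  →  b;  cost 5 ≤ 5, done

((~ a) | (~ b))   [cost 5]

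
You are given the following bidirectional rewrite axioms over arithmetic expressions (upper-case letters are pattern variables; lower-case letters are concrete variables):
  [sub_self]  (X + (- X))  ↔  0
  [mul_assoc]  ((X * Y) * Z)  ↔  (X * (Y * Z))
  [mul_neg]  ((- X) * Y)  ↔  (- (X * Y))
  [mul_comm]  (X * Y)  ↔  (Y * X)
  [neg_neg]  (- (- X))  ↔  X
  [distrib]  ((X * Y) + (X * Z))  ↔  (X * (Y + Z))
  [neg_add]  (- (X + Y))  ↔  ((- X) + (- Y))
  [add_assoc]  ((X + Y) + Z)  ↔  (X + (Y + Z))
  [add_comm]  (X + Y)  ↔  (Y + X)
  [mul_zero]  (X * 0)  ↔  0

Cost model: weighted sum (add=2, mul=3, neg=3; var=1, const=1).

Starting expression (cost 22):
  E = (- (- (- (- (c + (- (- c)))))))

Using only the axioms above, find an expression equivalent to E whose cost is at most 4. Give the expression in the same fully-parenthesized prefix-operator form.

(c + c)   [cost 4]

1. [neg_neg →] (- (- c))  →  c;  E = (- (- (- (- (c + c)))))
2. [neg_neg →] (- (- (- (c + c))))  →  (- (c + c));  E = (- (- (c + c)))
3. [neg_neg →] (- (- (c + c)))  →  (c + c);  cost 4 ≤ 4, done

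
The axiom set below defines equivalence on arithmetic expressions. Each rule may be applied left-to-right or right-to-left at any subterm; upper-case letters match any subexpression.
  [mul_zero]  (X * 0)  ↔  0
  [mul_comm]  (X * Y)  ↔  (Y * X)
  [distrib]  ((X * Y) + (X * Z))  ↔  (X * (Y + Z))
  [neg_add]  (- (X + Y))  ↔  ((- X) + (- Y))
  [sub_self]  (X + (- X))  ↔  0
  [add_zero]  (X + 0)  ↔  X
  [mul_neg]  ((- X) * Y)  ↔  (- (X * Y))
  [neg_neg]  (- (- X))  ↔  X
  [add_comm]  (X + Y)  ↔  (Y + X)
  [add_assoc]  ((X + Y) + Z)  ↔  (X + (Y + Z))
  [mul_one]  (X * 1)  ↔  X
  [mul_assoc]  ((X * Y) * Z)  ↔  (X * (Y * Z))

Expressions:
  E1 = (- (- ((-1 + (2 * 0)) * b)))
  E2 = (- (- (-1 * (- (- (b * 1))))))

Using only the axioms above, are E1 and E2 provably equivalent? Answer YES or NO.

YES

(1) (- (- ((-1 + (2 * 0)) * b)))  =[neg_neg →]=  ((-1 + (2 * 0)) * b)
(2) (2 * 0)  =[mul_zero →]=  0    ⊢ ((-1 + 0) * b)
(3) (-1 + 0)  =[add_zero →]=  -1    ⊢ (-1 * b)
(4) b  =[neg_neg ←]=  (- (- b))    ⊢ (-1 * (- (- b)))
(5) (-1 * (- (- b)))  =[neg_neg ←]=  (- (- (-1 * (- (- b)))))
(6) b  =[mul_one ←]=  (b * 1)    ⊢ E2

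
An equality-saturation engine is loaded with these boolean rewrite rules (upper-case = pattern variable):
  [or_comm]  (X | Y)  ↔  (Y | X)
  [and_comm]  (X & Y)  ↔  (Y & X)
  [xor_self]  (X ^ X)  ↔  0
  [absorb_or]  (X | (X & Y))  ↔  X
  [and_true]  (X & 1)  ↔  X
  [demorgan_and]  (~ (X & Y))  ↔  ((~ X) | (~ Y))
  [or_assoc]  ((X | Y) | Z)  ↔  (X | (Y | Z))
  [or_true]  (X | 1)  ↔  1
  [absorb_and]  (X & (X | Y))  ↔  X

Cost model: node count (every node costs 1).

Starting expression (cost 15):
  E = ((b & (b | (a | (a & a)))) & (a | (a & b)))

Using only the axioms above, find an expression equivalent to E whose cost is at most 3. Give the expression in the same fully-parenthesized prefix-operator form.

(b & a)   [cost 3]

step 1: absorb_or (→) rewrites (a | (a & b)) into a, now ((b & (b | (a | (a & a)))) & a)
step 2: absorb_or (→) rewrites (a | (a & a)) into a, now ((b & (b | a)) & a)
step 3: absorb_and (→) rewrites (b & (b | a)) into b, reaching cost 3 (bound 3)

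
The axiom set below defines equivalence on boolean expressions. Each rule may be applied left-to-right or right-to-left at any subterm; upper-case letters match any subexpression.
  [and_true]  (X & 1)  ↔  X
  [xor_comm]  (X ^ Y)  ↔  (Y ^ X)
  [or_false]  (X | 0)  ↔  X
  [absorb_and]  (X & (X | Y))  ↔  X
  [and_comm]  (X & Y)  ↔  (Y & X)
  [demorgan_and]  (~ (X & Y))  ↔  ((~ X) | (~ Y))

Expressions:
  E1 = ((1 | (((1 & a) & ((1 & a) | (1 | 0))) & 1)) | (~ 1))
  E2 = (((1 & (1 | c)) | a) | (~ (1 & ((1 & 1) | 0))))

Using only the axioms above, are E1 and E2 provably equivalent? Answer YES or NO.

step 1: and_true (→) rewrites (((1 & a) & ((1 & a) | (1 | 0))) & 1) into ((1 & a) & ((1 & a) | (1 | 0))), now ((1 | ((1 & a) & ((1 & a) | (1 | 0)))) | (~ 1))
step 2: or_false (→) rewrites (1 | 0) into 1, now ((1 | ((1 & a) & ((1 & a) | 1))) | (~ 1))
step 3: absorb_and (→) rewrites ((1 & a) & ((1 & a) | 1)) into (1 & a), now ((1 | (1 & a)) | (~ 1))
step 4: and_comm (→) rewrites (1 & a) into (a & 1), now ((1 | (a & 1)) | (~ 1))
step 5: and_true (→) rewrites (a & 1) into a, now ((1 | a) | (~ 1))
step 6: absorb_and (←) rewrites 1 into (1 & (1 | 0)), now ((1 | a) | (~ (1 & (1 | 0))))
step 7: absorb_and (←) rewrites 1 into (1 & (1 | c)), now (((1 & (1 | c)) | a) | (~ (1 & (1 | 0))))
step 8: and_true (←) rewrites 1 into (1 & 1), which is E2

YES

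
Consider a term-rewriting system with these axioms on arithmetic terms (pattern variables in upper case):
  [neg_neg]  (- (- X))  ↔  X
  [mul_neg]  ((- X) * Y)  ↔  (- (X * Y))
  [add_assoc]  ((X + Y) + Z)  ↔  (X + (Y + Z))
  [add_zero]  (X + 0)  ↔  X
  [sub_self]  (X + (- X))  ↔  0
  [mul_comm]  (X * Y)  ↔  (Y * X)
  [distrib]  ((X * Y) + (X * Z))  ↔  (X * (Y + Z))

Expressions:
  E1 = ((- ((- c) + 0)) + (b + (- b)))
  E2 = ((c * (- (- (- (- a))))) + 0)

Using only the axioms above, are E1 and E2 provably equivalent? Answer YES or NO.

NO

The axioms are sound identities: if E1 ↔* E2 then E1 and E2 evaluate identically under any assignment.
Under a=0, b=0, c=1: E1 evaluates to 1, E2 to 0. Distinct ⇒ no rewrite sequence connects them.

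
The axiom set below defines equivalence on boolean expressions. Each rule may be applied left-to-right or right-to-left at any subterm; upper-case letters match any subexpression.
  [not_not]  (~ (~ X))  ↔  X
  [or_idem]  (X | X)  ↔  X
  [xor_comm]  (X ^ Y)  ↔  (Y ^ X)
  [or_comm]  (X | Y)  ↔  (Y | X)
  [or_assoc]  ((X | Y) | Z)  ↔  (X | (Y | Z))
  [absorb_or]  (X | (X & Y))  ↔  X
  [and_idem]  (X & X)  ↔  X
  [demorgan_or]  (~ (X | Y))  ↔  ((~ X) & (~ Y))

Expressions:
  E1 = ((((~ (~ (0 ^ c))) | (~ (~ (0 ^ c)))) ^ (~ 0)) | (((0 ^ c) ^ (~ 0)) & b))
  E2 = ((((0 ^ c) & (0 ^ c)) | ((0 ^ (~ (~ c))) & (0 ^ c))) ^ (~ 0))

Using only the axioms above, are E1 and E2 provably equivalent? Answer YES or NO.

YES

step 1: or_idem (→) rewrites ((~ (~ (0 ^ c))) | (~ (~ (0 ^ c)))) into (~ (~ (0 ^ c))), now (((~ (~ (0 ^ c))) ^ (~ 0)) | (((0 ^ c) ^ (~ 0)) & b))
step 2: not_not (→) rewrites (~ (~ (0 ^ c))) into (0 ^ c), now (((0 ^ c) ^ (~ 0)) | (((0 ^ c) ^ (~ 0)) & b))
step 3: absorb_or (→) rewrites (((0 ^ c) ^ (~ 0)) | (((0 ^ c) ^ (~ 0)) & b)) into ((0 ^ c) ^ (~ 0))
step 4: and_idem (←) rewrites (0 ^ c) into ((0 ^ c) & (0 ^ c)), now (((0 ^ c) & (0 ^ c)) ^ (~ 0))
step 5: or_idem (←) rewrites ((0 ^ c) & (0 ^ c)) into (((0 ^ c) & (0 ^ c)) | ((0 ^ c) & (0 ^ c))), now ((((0 ^ c) & (0 ^ c)) | ((0 ^ c) & (0 ^ c))) ^ (~ 0))
step 6: not_not (←) rewrites c into (~ (~ c)), which is E2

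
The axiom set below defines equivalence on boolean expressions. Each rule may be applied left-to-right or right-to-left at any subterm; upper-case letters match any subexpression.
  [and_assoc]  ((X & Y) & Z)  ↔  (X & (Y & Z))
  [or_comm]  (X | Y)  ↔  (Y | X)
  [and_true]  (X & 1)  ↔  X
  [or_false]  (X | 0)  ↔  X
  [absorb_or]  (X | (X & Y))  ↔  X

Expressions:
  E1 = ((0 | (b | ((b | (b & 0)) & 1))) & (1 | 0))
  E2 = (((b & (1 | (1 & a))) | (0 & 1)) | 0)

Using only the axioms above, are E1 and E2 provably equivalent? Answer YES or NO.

1. [absorb_or →] (b | (b & 0))  →  b;  E1 = ((0 | (b | (b & 1))) & (1 | 0))
2. [or_comm →] (0 | (b | (b & 1)))  →  ((b | (b & 1)) | 0);  E1 = (((b | (b & 1)) | 0) & (1 | 0))
3. [or_false →] (1 | 0)  →  1;  E1 = (((b | (b & 1)) | 0) & 1)
4. [and_true →] (((b | (b & 1)) | 0) & 1)  →  ((b | (b & 1)) | 0)
5. [absorb_or →] (b | (b & 1))  →  b;  E1 = (b | 0)
6. [and_true ←] 0  →  (0 & 1);  E1 = (b | (0 & 1))
7. [or_false ←] (b | (0 & 1))  →  ((b | (0 & 1)) | 0)
8. [and_true ←] b  →  (b & 1);  E1 = (((b & 1) | (0 & 1)) | 0)
9. [absorb_or ←] 1  →  (1 | (1 & a));  this is E2

YES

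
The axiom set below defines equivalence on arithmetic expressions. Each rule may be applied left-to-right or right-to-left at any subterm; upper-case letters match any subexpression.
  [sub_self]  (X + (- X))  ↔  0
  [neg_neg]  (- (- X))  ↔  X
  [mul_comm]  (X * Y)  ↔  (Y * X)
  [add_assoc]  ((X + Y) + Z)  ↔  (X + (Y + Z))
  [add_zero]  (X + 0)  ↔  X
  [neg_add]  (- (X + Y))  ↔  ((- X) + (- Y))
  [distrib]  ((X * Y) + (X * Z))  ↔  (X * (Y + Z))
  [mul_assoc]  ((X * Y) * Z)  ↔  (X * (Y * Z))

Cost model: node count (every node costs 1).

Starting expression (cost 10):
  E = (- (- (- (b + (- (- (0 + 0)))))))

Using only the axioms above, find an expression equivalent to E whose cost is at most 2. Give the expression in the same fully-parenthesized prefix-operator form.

(1) (- (- (0 + 0)))  =[neg_neg →]=  (0 + 0)    ⊢ (- (- (- (b + (0 + 0)))))
(2) (0 + 0)  =[add_zero →]=  0    ⊢ (- (- (- (b + 0))))
(3) (b + 0)  =[add_zero →]=  b    ⊢ (- (- (- b)))
(4) (- (- (- b)))  =[neg_neg →]=  (- b)    ⊢ cost 2, within 2

(- b)   [cost 2]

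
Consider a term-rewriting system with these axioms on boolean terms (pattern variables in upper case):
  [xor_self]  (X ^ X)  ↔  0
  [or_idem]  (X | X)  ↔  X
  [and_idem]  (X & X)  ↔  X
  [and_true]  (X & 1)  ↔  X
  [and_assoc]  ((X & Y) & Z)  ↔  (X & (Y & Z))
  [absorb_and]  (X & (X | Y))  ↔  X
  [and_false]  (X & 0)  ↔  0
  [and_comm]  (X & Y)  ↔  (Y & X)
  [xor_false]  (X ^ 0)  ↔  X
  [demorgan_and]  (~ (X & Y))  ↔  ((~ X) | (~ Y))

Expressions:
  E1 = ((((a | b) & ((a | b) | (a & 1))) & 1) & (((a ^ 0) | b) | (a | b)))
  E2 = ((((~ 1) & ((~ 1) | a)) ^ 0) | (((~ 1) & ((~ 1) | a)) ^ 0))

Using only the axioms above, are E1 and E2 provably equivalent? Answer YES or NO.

Every axiom is a valid identity, so a rewrite proof would force E1 and E2 to agree under every assignment.
At a=0, b=1: E1 = 1 but E2 = 0; they differ, so no derivation exists.

NO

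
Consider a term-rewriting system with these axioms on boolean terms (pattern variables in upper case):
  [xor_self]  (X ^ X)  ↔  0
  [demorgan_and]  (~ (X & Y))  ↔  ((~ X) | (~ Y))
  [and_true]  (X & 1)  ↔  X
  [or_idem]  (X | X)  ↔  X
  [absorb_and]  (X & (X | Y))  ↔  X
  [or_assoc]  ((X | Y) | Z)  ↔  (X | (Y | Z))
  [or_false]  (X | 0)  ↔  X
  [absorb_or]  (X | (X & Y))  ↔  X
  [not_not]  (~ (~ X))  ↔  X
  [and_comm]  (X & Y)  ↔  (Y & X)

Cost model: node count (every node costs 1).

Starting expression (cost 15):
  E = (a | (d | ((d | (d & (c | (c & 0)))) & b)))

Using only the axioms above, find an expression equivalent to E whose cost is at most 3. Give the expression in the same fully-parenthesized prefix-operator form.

(a | d)   [cost 3]

1. [absorb_or →] (c | (c & 0))  →  c;  E = (a | (d | ((d | (d & c)) & b)))
2. [absorb_or →] (d | (d & c))  →  d;  E = (a | (d | (d & b)))
3. [absorb_or →] (d | (d & b))  →  d;  cost 3 ≤ 3, done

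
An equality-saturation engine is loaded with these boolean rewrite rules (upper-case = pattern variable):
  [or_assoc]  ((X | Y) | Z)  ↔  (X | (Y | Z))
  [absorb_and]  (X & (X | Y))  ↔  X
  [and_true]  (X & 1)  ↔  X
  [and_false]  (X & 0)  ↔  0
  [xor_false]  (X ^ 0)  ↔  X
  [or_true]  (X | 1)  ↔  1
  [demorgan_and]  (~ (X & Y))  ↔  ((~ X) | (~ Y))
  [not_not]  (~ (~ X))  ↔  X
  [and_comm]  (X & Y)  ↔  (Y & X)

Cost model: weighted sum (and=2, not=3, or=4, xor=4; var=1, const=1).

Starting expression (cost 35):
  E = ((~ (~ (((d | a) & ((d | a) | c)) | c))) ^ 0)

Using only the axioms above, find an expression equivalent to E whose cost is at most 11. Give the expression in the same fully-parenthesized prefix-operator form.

((d | a) | c)   [cost 11]

(1) ((~ (~ (((d | a) & ((d | a) | c)) | c))) ^ 0)  =[xor_false →]=  (~ (~ (((d | a) & ((d | a) | c)) | c)))
(2) ((d | a) & ((d | a) | c))  =[absorb_and →]=  (d | a)    ⊢ (~ (~ ((d | a) | c)))
(3) (~ (~ ((d | a) | c)))  =[not_not →]=  ((d | a) | c)    ⊢ cost 11, within 11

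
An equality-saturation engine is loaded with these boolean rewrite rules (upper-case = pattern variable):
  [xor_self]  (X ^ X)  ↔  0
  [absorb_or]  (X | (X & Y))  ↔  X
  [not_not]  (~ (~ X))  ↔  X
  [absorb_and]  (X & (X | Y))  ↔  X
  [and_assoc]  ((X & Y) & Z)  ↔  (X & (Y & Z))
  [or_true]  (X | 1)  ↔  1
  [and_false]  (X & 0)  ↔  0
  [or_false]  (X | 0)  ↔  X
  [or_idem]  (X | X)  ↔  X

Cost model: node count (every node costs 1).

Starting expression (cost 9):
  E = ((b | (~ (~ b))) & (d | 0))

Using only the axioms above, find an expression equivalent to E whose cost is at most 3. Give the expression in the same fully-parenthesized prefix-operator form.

step 1: or_false (→) rewrites (d | 0) into d, now ((b | (~ (~ b))) & d)
step 2: not_not (→) rewrites (~ (~ b)) into b, now ((b | b) & d)
step 3: or_idem (→) rewrites (b | b) into b, reaching cost 3 (bound 3)

(b & d)   [cost 3]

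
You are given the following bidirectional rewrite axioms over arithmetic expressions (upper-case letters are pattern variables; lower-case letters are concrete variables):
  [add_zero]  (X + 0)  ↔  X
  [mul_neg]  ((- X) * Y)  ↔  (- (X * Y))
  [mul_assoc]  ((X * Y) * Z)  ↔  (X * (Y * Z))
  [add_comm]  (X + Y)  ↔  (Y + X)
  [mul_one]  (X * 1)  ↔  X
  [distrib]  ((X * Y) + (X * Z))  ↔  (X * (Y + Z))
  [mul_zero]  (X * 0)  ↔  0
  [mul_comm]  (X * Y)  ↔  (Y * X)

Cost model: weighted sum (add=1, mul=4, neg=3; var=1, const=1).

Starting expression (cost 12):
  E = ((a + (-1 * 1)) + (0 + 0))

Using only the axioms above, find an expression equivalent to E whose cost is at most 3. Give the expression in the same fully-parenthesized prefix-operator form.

(a + -1)   [cost 3]

1. [mul_one →] (-1 * 1)  →  -1;  E = ((a + -1) + (0 + 0))
2. [add_zero →] (0 + 0)  →  0;  E = ((a + -1) + 0)
3. [add_zero →] ((a + -1) + 0)  →  (a + -1);  cost 3 ≤ 3, done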